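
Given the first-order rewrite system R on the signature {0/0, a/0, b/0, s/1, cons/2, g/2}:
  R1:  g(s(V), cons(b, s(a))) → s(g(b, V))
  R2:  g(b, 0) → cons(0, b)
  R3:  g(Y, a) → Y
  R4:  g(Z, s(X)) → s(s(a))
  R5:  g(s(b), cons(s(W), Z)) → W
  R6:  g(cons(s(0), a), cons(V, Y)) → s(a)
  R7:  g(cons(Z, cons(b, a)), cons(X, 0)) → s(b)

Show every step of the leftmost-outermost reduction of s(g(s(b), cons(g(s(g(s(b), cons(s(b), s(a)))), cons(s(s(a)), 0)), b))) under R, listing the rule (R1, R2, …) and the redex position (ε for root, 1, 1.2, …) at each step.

1. s(g(s(b), cons(g(s(g(s(b), cons(s(b), s(a)))), cons(s(s(a)), 0)), b)))  →  s(g(s(b), cons(g(s(b), cons(s(s(a)), 0)), b)))   [R5 at 1.2.1.1.1]
2. s(g(s(b), cons(g(s(b), cons(s(s(a)), 0)), b)))  →  s(g(s(b), cons(s(a), b)))   [R5 at 1.2.1]
3. s(g(s(b), cons(s(a), b)))  →  s(a)   [R5 at 1]

s(a)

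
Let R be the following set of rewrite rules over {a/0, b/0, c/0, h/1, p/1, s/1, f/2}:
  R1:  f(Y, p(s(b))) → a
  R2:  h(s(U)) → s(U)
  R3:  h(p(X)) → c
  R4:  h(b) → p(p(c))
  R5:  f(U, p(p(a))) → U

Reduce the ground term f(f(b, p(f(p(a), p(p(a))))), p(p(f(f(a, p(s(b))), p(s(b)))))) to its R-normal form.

1. f(f(b, p(f(p(a), p(p(a))))), p(p(f(f(a, p(s(b))), p(s(b))))))  →  f(f(b, p(p(a))), p(p(f(f(a, p(s(b))), p(s(b))))))   [R5 at 1.2.1]
2. f(f(b, p(p(a))), p(p(f(f(a, p(s(b))), p(s(b))))))  →  f(b, p(p(f(f(a, p(s(b))), p(s(b))))))   [R5 at 1]
3. f(b, p(p(f(f(a, p(s(b))), p(s(b))))))  →  f(b, p(p(a)))   [R1 at 2.1.1]
4. f(b, p(p(a)))  →  b   [R5 at ε]

b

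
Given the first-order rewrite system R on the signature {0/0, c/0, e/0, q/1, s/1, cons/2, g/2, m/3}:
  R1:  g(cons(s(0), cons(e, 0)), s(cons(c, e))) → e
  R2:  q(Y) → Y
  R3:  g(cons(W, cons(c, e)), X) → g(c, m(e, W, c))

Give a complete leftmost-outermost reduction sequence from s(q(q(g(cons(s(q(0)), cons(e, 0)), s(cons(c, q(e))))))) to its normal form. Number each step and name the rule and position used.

1. s(q(q(g(cons(s(q(0)), cons(e, 0)), s(cons(c, q(e)))))))  →  s(q(g(cons(s(q(0)), cons(e, 0)), s(cons(c, q(e))))))   [R2 at 1]
2. s(q(g(cons(s(q(0)), cons(e, 0)), s(cons(c, q(e))))))  →  s(g(cons(s(q(0)), cons(e, 0)), s(cons(c, q(e)))))   [R2 at 1]
3. s(g(cons(s(q(0)), cons(e, 0)), s(cons(c, q(e)))))  →  s(g(cons(s(0), cons(e, 0)), s(cons(c, q(e)))))   [R2 at 1.1.1.1]
4. s(g(cons(s(0), cons(e, 0)), s(cons(c, q(e)))))  →  s(g(cons(s(0), cons(e, 0)), s(cons(c, e))))   [R2 at 1.2.1.2]
5. s(g(cons(s(0), cons(e, 0)), s(cons(c, e))))  →  s(e)   [R1 at 1]

s(e)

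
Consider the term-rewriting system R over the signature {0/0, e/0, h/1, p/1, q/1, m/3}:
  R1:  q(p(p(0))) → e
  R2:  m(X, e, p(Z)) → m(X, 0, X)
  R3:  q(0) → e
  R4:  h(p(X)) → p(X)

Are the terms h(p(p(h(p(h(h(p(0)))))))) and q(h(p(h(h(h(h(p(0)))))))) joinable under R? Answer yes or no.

no — NF(t₁) = p(p(p(p(0)))), NF(t₂) = e

Reduce t₁ = h(p(p(h(p(h(h(p(0)))))))):
1. h(p(p(h(p(h(h(p(0))))))))  →  p(p(h(p(h(h(p(0)))))))   [R4 at ε]
2. p(p(h(p(h(h(p(0)))))))  →  p(p(p(h(h(p(0))))))   [R4 at 1.1]
3. p(p(p(h(h(p(0))))))  →  p(p(p(h(p(0)))))   [R4 at 1.1.1.1]
4. p(p(p(h(p(0)))))  →  p(p(p(p(0))))   [R4 at 1.1.1]

Reduce t₂ = q(h(p(h(h(h(h(p(0)))))))):
1. q(h(p(h(h(h(h(p(0))))))))  →  q(p(h(h(h(h(p(0)))))))   [R4 at 1]
2. q(p(h(h(h(h(p(0)))))))  →  q(p(h(h(h(p(0))))))   [R4 at 1.1.1.1.1]
3. q(p(h(h(h(p(0))))))  →  q(p(h(h(p(0)))))   [R4 at 1.1.1.1]
4. q(p(h(h(p(0)))))  →  q(p(h(p(0))))   [R4 at 1.1.1]
5. q(p(h(p(0))))  →  q(p(p(0)))   [R4 at 1.1]
6. q(p(p(0)))  →  e   [R1 at ε]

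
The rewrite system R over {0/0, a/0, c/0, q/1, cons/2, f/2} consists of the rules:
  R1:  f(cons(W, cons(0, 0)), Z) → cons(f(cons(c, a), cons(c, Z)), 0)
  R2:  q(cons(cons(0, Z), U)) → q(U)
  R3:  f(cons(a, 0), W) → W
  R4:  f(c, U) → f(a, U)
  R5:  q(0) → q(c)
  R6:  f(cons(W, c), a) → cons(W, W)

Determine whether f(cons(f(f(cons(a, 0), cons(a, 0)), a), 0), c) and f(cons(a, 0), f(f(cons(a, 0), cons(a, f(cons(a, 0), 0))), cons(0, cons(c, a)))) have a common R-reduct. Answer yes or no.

Reduce t₁ = f(cons(f(f(cons(a, 0), cons(a, 0)), a), 0), c):
1. f(cons(f(f(cons(a, 0), cons(a, 0)), a), 0), c)  →  f(cons(f(cons(a, 0), a), 0), c)   [R3 at 1.1.1]
2. f(cons(f(cons(a, 0), a), 0), c)  →  f(cons(a, 0), c)   [R3 at 1.1]
3. f(cons(a, 0), c)  →  c   [R3 at ε]

Reduce t₂ = f(cons(a, 0), f(f(cons(a, 0), cons(a, f(cons(a, 0), 0))), cons(0, cons(c, a)))):
1. f(cons(a, 0), f(f(cons(a, 0), cons(a, f(cons(a, 0), 0))), cons(0, cons(c, a))))  →  f(f(cons(a, 0), cons(a, f(cons(a, 0), 0))), cons(0, cons(c, a)))   [R3 at ε]
2. f(f(cons(a, 0), cons(a, f(cons(a, 0), 0))), cons(0, cons(c, a)))  →  f(cons(a, f(cons(a, 0), 0)), cons(0, cons(c, a)))   [R3 at 1]
3. f(cons(a, f(cons(a, 0), 0)), cons(0, cons(c, a)))  →  f(cons(a, 0), cons(0, cons(c, a)))   [R3 at 1.2]
4. f(cons(a, 0), cons(0, cons(c, a)))  →  cons(0, cons(c, a))   [R3 at ε]

no — NF(t₁) = c, NF(t₂) = cons(0, cons(c, a))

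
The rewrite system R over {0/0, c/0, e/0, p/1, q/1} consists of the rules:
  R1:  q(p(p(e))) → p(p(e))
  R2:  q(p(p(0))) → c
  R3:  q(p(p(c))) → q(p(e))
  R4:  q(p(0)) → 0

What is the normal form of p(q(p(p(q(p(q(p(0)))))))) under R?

1. p(q(p(p(q(p(q(p(0))))))))  →  p(q(p(p(q(p(0))))))   [R4 at 1.1.1.1.1.1]
2. p(q(p(p(q(p(0))))))  →  p(q(p(p(0))))   [R4 at 1.1.1.1]
3. p(q(p(p(0))))  →  p(c)   [R2 at 1]

p(c)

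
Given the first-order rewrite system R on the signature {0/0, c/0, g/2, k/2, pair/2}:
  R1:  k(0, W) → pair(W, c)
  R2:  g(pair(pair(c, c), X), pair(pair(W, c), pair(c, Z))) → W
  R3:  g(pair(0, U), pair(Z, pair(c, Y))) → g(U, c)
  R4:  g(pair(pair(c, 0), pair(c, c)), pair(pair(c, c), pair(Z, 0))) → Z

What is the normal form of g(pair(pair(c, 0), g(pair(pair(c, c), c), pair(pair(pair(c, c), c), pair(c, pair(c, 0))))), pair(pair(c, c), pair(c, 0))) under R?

c

1. g(pair(pair(c, 0), g(pair(pair(c, c), c), pair(pair(pair(c, c), c), pair(c, pair(c, 0))))), pair(pair(c, c), pair(c, 0)))  →  g(pair(pair(c, 0), pair(c, c)), pair(pair(c, c), pair(c, 0)))   [R2 at 1.2]
2. g(pair(pair(c, 0), pair(c, c)), pair(pair(c, c), pair(c, 0)))  →  c   [R4 at ε]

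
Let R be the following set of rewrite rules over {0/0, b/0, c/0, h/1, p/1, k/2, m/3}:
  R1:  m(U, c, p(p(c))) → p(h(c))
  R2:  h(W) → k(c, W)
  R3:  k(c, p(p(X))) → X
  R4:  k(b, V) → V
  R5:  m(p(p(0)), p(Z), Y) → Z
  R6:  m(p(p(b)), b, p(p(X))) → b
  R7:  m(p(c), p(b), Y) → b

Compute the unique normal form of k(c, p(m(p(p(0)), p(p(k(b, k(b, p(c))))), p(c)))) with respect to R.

1. k(c, p(m(p(p(0)), p(p(k(b, k(b, p(c))))), p(c))))  →  k(c, p(p(k(b, k(b, p(c))))))   [R5 at 2.1]
2. k(c, p(p(k(b, k(b, p(c))))))  →  k(b, k(b, p(c)))   [R3 at ε]
3. k(b, k(b, p(c)))  →  k(b, p(c))   [R4 at ε]
4. k(b, p(c))  →  p(c)   [R4 at ε]

p(c)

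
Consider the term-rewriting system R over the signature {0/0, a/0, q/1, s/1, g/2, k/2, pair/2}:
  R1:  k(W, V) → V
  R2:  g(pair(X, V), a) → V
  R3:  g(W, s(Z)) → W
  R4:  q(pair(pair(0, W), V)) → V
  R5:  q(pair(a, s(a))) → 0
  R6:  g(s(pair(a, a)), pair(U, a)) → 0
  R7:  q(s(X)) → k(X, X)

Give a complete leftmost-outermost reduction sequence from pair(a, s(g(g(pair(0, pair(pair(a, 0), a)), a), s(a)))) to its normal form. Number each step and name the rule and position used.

pair(a, s(pair(pair(a, 0), a)))

1. pair(a, s(g(g(pair(0, pair(pair(a, 0), a)), a), s(a))))  →  pair(a, s(g(pair(0, pair(pair(a, 0), a)), a)))   [R3 at 2.1]
2. pair(a, s(g(pair(0, pair(pair(a, 0), a)), a)))  →  pair(a, s(pair(pair(a, 0), a)))   [R2 at 2.1]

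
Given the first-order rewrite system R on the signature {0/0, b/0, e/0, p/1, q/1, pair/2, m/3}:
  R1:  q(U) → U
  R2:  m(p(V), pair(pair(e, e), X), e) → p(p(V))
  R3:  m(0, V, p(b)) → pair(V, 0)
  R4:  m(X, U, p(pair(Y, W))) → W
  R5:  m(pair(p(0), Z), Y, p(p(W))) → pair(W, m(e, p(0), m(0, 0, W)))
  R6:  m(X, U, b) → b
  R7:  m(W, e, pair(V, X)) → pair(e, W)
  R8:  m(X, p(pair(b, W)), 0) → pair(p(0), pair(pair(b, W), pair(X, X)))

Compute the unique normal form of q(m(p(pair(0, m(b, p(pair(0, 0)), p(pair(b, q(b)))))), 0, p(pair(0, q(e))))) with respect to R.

e

1. q(m(p(pair(0, m(b, p(pair(0, 0)), p(pair(b, q(b)))))), 0, p(pair(0, q(e)))))  →  m(p(pair(0, m(b, p(pair(0, 0)), p(pair(b, q(b)))))), 0, p(pair(0, q(e))))   [R1 at ε]
2. m(p(pair(0, m(b, p(pair(0, 0)), p(pair(b, q(b)))))), 0, p(pair(0, q(e))))  →  q(e)   [R4 at ε]
3. q(e)  →  e   [R1 at ε]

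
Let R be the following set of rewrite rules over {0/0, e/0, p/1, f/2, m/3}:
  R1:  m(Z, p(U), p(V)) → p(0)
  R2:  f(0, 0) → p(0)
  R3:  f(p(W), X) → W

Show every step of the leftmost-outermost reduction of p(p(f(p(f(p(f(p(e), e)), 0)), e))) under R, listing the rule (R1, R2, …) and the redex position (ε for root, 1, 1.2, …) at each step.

p(p(e))

1. p(p(f(p(f(p(f(p(e), e)), 0)), e)))  →  p(p(f(p(f(p(e), e)), 0)))   [R3 at 1.1]
2. p(p(f(p(f(p(e), e)), 0)))  →  p(p(f(p(e), e)))   [R3 at 1.1]
3. p(p(f(p(e), e)))  →  p(p(e))   [R3 at 1.1]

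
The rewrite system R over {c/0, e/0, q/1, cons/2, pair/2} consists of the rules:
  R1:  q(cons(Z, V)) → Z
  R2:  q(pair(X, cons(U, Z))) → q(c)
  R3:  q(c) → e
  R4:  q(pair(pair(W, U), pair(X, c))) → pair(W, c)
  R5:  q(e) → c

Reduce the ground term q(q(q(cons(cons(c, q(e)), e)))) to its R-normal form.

1. q(q(q(cons(cons(c, q(e)), e))))  →  q(q(cons(c, q(e))))   [R1 at 1.1]
2. q(q(cons(c, q(e))))  →  q(c)   [R1 at 1]
3. q(c)  →  e   [R3 at ε]

e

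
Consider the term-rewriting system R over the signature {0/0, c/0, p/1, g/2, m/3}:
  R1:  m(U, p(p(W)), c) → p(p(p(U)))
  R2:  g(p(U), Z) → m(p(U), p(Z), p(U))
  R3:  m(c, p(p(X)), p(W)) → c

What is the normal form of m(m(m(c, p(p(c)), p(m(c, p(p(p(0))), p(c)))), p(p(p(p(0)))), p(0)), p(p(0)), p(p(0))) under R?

1. m(m(m(c, p(p(c)), p(m(c, p(p(p(0))), p(c)))), p(p(p(p(0)))), p(0)), p(p(0)), p(p(0)))  →  m(m(c, p(p(p(p(0)))), p(0)), p(p(0)), p(p(0)))   [R3 at 1.1]
2. m(m(c, p(p(p(p(0)))), p(0)), p(p(0)), p(p(0)))  →  m(c, p(p(0)), p(p(0)))   [R3 at 1]
3. m(c, p(p(0)), p(p(0)))  →  c   [R3 at ε]

c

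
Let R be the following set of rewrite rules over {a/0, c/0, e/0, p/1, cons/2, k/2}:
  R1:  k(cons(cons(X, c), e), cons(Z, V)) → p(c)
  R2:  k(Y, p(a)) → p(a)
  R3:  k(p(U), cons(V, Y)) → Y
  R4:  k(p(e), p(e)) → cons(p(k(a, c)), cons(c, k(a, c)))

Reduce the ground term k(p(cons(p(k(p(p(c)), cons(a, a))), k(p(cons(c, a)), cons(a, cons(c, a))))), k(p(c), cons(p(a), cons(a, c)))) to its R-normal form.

c

1. k(p(cons(p(k(p(p(c)), cons(a, a))), k(p(cons(c, a)), cons(a, cons(c, a))))), k(p(c), cons(p(a), cons(a, c))))  →  k(p(cons(p(a), k(p(cons(c, a)), cons(a, cons(c, a))))), k(p(c), cons(p(a), cons(a, c))))   [R3 at 1.1.1.1]
2. k(p(cons(p(a), k(p(cons(c, a)), cons(a, cons(c, a))))), k(p(c), cons(p(a), cons(a, c))))  →  k(p(cons(p(a), cons(c, a))), k(p(c), cons(p(a), cons(a, c))))   [R3 at 1.1.2]
3. k(p(cons(p(a), cons(c, a))), k(p(c), cons(p(a), cons(a, c))))  →  k(p(cons(p(a), cons(c, a))), cons(a, c))   [R3 at 2]
4. k(p(cons(p(a), cons(c, a))), cons(a, c))  →  c   [R3 at ε]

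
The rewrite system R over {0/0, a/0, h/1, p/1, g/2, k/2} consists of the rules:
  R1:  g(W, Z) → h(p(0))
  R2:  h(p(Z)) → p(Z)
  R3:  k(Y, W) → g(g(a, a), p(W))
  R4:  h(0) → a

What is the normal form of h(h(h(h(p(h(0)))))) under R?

1. h(h(h(h(p(h(0))))))  →  h(h(h(p(h(0)))))   [R2 at 1.1.1]
2. h(h(h(p(h(0)))))  →  h(h(p(h(0))))   [R2 at 1.1]
3. h(h(p(h(0))))  →  h(p(h(0)))   [R2 at 1]
4. h(p(h(0)))  →  p(h(0))   [R2 at ε]
5. p(h(0))  →  p(a)   [R4 at 1]

p(a)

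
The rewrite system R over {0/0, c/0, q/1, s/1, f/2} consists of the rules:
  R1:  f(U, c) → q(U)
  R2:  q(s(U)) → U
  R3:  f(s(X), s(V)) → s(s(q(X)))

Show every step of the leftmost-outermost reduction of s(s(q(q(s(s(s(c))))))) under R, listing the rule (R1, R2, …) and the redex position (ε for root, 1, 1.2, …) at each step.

s(s(s(c)))

1. s(s(q(q(s(s(s(c)))))))  →  s(s(q(s(s(c)))))   [R2 at 1.1.1]
2. s(s(q(s(s(c)))))  →  s(s(s(c)))   [R2 at 1.1]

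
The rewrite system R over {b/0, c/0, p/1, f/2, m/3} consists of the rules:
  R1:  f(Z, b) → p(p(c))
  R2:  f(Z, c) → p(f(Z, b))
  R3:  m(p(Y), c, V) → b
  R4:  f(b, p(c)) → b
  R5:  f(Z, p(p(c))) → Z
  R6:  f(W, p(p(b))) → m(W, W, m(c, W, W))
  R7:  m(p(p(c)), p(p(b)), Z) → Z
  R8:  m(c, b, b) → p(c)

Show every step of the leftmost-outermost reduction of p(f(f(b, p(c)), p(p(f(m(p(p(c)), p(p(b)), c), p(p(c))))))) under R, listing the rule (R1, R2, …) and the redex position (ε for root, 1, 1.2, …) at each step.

1. p(f(f(b, p(c)), p(p(f(m(p(p(c)), p(p(b)), c), p(p(c)))))))  →  p(f(b, p(p(f(m(p(p(c)), p(p(b)), c), p(p(c)))))))   [R4 at 1.1]
2. p(f(b, p(p(f(m(p(p(c)), p(p(b)), c), p(p(c)))))))  →  p(f(b, p(p(m(p(p(c)), p(p(b)), c)))))   [R5 at 1.2.1.1]
3. p(f(b, p(p(m(p(p(c)), p(p(b)), c)))))  →  p(f(b, p(p(c))))   [R7 at 1.2.1.1]
4. p(f(b, p(p(c))))  →  p(b)   [R5 at 1]

p(b)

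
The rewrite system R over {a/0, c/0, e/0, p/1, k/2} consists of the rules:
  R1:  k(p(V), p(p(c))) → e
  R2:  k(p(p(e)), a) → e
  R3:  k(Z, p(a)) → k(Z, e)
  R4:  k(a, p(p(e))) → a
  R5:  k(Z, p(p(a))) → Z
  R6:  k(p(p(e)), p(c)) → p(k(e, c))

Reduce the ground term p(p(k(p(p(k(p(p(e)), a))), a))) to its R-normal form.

p(p(e))

1. p(p(k(p(p(k(p(p(e)), a))), a)))  →  p(p(k(p(p(e)), a)))   [R2 at 1.1.1.1.1]
2. p(p(k(p(p(e)), a)))  →  p(p(e))   [R2 at 1.1]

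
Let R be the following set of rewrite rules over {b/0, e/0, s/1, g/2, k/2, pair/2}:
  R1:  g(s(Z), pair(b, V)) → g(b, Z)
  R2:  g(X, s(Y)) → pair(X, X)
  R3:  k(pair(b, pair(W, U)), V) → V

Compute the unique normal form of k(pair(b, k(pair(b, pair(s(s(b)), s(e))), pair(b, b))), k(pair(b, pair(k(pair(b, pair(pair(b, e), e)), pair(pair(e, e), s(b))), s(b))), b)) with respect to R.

b

1. k(pair(b, k(pair(b, pair(s(s(b)), s(e))), pair(b, b))), k(pair(b, pair(k(pair(b, pair(pair(b, e), e)), pair(pair(e, e), s(b))), s(b))), b))  →  k(pair(b, pair(b, b)), k(pair(b, pair(k(pair(b, pair(pair(b, e), e)), pair(pair(e, e), s(b))), s(b))), b))   [R3 at 1.2]
2. k(pair(b, pair(b, b)), k(pair(b, pair(k(pair(b, pair(pair(b, e), e)), pair(pair(e, e), s(b))), s(b))), b))  →  k(pair(b, pair(k(pair(b, pair(pair(b, e), e)), pair(pair(e, e), s(b))), s(b))), b)   [R3 at ε]
3. k(pair(b, pair(k(pair(b, pair(pair(b, e), e)), pair(pair(e, e), s(b))), s(b))), b)  →  b   [R3 at ε]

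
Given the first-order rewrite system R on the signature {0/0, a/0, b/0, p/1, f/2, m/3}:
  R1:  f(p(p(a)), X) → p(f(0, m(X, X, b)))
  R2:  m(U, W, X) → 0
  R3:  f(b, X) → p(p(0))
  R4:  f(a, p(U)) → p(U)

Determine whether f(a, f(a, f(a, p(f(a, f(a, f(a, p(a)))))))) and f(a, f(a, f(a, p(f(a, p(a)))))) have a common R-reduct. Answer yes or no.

Reduce t₁ = f(a, f(a, f(a, p(f(a, f(a, f(a, p(a)))))))):
1. f(a, f(a, f(a, p(f(a, f(a, f(a, p(a))))))))  →  f(a, f(a, p(f(a, f(a, f(a, p(a)))))))   [R4 at 2.2]
2. f(a, f(a, p(f(a, f(a, f(a, p(a)))))))  →  f(a, p(f(a, f(a, f(a, p(a))))))   [R4 at 2]
3. f(a, p(f(a, f(a, f(a, p(a))))))  →  p(f(a, f(a, f(a, p(a)))))   [R4 at ε]
4. p(f(a, f(a, f(a, p(a)))))  →  p(f(a, f(a, p(a))))   [R4 at 1.2.2]
5. p(f(a, f(a, p(a))))  →  p(f(a, p(a)))   [R4 at 1.2]
6. p(f(a, p(a)))  →  p(p(a))   [R4 at 1]

Reduce t₂ = f(a, f(a, f(a, p(f(a, p(a)))))):
1. f(a, f(a, f(a, p(f(a, p(a))))))  →  f(a, f(a, p(f(a, p(a)))))   [R4 at 2.2]
2. f(a, f(a, p(f(a, p(a)))))  →  f(a, p(f(a, p(a))))   [R4 at 2]
3. f(a, p(f(a, p(a))))  →  p(f(a, p(a)))   [R4 at ε]
4. p(f(a, p(a)))  →  p(p(a))   [R4 at 1]

yes — NF(t₁) = p(p(a)), NF(t₂) = p(p(a))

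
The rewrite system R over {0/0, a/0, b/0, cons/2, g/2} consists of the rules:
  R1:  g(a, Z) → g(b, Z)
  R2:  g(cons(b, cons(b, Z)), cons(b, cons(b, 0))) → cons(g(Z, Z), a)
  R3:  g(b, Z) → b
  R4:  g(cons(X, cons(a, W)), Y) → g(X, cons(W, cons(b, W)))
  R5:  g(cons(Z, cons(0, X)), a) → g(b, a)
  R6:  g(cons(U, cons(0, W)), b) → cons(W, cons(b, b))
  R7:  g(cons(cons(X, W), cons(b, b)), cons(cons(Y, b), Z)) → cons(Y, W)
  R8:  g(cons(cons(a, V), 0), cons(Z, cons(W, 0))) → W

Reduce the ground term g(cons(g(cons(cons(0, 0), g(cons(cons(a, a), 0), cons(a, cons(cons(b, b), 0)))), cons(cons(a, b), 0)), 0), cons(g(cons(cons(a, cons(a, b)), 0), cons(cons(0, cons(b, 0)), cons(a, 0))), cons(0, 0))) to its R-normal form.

0

1. g(cons(g(cons(cons(0, 0), g(cons(cons(a, a), 0), cons(a, cons(cons(b, b), 0)))), cons(cons(a, b), 0)), 0), cons(g(cons(cons(a, cons(a, b)), 0), cons(cons(0, cons(b, 0)), cons(a, 0))), cons(0, 0)))  →  g(cons(g(cons(cons(0, 0), cons(b, b)), cons(cons(a, b), 0)), 0), cons(g(cons(cons(a, cons(a, b)), 0), cons(cons(0, cons(b, 0)), cons(a, 0))), cons(0, 0)))   [R8 at 1.1.1.2]
2. g(cons(g(cons(cons(0, 0), cons(b, b)), cons(cons(a, b), 0)), 0), cons(g(cons(cons(a, cons(a, b)), 0), cons(cons(0, cons(b, 0)), cons(a, 0))), cons(0, 0)))  →  g(cons(cons(a, 0), 0), cons(g(cons(cons(a, cons(a, b)), 0), cons(cons(0, cons(b, 0)), cons(a, 0))), cons(0, 0)))   [R7 at 1.1]
3. g(cons(cons(a, 0), 0), cons(g(cons(cons(a, cons(a, b)), 0), cons(cons(0, cons(b, 0)), cons(a, 0))), cons(0, 0)))  →  0   [R8 at ε]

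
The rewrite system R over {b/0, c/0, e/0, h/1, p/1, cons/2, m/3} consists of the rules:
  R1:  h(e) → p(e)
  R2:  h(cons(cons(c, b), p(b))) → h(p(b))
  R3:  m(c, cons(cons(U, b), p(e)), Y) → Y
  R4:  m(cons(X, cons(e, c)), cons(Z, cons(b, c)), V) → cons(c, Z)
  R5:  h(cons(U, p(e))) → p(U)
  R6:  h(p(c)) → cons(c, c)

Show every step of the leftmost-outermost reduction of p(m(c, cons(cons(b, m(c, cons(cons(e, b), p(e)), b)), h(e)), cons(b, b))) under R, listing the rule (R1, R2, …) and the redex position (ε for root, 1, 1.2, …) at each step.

1. p(m(c, cons(cons(b, m(c, cons(cons(e, b), p(e)), b)), h(e)), cons(b, b)))  →  p(m(c, cons(cons(b, b), h(e)), cons(b, b)))   [R3 at 1.2.1.2]
2. p(m(c, cons(cons(b, b), h(e)), cons(b, b)))  →  p(m(c, cons(cons(b, b), p(e)), cons(b, b)))   [R1 at 1.2.2]
3. p(m(c, cons(cons(b, b), p(e)), cons(b, b)))  →  p(cons(b, b))   [R3 at 1]

p(cons(b, b))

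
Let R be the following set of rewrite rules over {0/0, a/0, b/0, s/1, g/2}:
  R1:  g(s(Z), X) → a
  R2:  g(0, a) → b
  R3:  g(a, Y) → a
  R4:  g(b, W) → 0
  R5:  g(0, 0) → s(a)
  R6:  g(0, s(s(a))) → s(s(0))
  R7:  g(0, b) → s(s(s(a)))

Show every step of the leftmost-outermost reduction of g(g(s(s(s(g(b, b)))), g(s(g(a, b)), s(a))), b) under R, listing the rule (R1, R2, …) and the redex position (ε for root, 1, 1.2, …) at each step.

1. g(g(s(s(s(g(b, b)))), g(s(g(a, b)), s(a))), b)  →  g(a, b)   [R1 at 1]
2. g(a, b)  →  a   [R3 at ε]

a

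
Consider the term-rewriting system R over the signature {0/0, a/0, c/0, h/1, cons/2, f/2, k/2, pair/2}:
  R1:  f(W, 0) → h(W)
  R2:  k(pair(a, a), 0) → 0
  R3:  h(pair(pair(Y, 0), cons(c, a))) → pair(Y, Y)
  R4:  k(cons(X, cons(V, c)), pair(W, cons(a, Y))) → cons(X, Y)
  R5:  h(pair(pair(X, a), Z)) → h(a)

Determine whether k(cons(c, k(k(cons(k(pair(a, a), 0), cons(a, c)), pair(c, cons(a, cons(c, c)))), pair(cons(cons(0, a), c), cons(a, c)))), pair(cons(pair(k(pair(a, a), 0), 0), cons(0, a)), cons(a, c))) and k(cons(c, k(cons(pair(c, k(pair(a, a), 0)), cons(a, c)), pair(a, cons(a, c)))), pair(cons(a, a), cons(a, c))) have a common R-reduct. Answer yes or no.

Reduce t₁ = k(cons(c, k(k(cons(k(pair(a, a), 0), cons(a, c)), pair(c, cons(a, cons(c, c)))), pair(cons(cons(0, a), c), cons(a, c)))), pair(cons(pair(k(pair(a, a), 0), 0), cons(0, a)), cons(a, c))):
1. k(cons(c, k(k(cons(k(pair(a, a), 0), cons(a, c)), pair(c, cons(a, cons(c, c)))), pair(cons(cons(0, a), c), cons(a, c)))), pair(cons(pair(k(pair(a, a), 0), 0), cons(0, a)), cons(a, c)))  →  k(cons(c, k(cons(k(pair(a, a), 0), cons(c, c)), pair(cons(cons(0, a), c), cons(a, c)))), pair(cons(pair(k(pair(a, a), 0), 0), cons(0, a)), cons(a, c)))   [R4 at 1.2.1]
2. k(cons(c, k(cons(k(pair(a, a), 0), cons(c, c)), pair(cons(cons(0, a), c), cons(a, c)))), pair(cons(pair(k(pair(a, a), 0), 0), cons(0, a)), cons(a, c)))  →  k(cons(c, cons(k(pair(a, a), 0), c)), pair(cons(pair(k(pair(a, a), 0), 0), cons(0, a)), cons(a, c)))   [R4 at 1.2]
3. k(cons(c, cons(k(pair(a, a), 0), c)), pair(cons(pair(k(pair(a, a), 0), 0), cons(0, a)), cons(a, c)))  →  cons(c, c)   [R4 at ε]

Reduce t₂ = k(cons(c, k(cons(pair(c, k(pair(a, a), 0)), cons(a, c)), pair(a, cons(a, c)))), pair(cons(a, a), cons(a, c))):
1. k(cons(c, k(cons(pair(c, k(pair(a, a), 0)), cons(a, c)), pair(a, cons(a, c)))), pair(cons(a, a), cons(a, c)))  →  k(cons(c, cons(pair(c, k(pair(a, a), 0)), c)), pair(cons(a, a), cons(a, c)))   [R4 at 1.2]
2. k(cons(c, cons(pair(c, k(pair(a, a), 0)), c)), pair(cons(a, a), cons(a, c)))  →  cons(c, c)   [R4 at ε]

yes — NF(t₁) = cons(c, c), NF(t₂) = cons(c, c)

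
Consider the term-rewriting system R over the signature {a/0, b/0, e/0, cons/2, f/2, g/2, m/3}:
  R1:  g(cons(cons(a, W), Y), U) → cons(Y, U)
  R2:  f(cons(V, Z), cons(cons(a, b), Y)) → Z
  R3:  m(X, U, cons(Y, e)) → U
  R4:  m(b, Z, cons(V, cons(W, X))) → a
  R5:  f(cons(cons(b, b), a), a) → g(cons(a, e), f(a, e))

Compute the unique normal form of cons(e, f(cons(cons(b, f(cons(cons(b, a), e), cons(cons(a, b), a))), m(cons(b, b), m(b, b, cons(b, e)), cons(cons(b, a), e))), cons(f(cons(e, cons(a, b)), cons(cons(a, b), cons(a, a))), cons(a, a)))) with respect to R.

1. cons(e, f(cons(cons(b, f(cons(cons(b, a), e), cons(cons(a, b), a))), m(cons(b, b), m(b, b, cons(b, e)), cons(cons(b, a), e))), cons(f(cons(e, cons(a, b)), cons(cons(a, b), cons(a, a))), cons(a, a))))  →  cons(e, f(cons(cons(b, e), m(cons(b, b), m(b, b, cons(b, e)), cons(cons(b, a), e))), cons(f(cons(e, cons(a, b)), cons(cons(a, b), cons(a, a))), cons(a, a))))   [R2 at 2.1.1.2]
2. cons(e, f(cons(cons(b, e), m(cons(b, b), m(b, b, cons(b, e)), cons(cons(b, a), e))), cons(f(cons(e, cons(a, b)), cons(cons(a, b), cons(a, a))), cons(a, a))))  →  cons(e, f(cons(cons(b, e), m(b, b, cons(b, e))), cons(f(cons(e, cons(a, b)), cons(cons(a, b), cons(a, a))), cons(a, a))))   [R3 at 2.1.2]
3. cons(e, f(cons(cons(b, e), m(b, b, cons(b, e))), cons(f(cons(e, cons(a, b)), cons(cons(a, b), cons(a, a))), cons(a, a))))  →  cons(e, f(cons(cons(b, e), b), cons(f(cons(e, cons(a, b)), cons(cons(a, b), cons(a, a))), cons(a, a))))   [R3 at 2.1.2]
4. cons(e, f(cons(cons(b, e), b), cons(f(cons(e, cons(a, b)), cons(cons(a, b), cons(a, a))), cons(a, a))))  →  cons(e, f(cons(cons(b, e), b), cons(cons(a, b), cons(a, a))))   [R2 at 2.2.1]
5. cons(e, f(cons(cons(b, e), b), cons(cons(a, b), cons(a, a))))  →  cons(e, b)   [R2 at 2]

cons(e, b)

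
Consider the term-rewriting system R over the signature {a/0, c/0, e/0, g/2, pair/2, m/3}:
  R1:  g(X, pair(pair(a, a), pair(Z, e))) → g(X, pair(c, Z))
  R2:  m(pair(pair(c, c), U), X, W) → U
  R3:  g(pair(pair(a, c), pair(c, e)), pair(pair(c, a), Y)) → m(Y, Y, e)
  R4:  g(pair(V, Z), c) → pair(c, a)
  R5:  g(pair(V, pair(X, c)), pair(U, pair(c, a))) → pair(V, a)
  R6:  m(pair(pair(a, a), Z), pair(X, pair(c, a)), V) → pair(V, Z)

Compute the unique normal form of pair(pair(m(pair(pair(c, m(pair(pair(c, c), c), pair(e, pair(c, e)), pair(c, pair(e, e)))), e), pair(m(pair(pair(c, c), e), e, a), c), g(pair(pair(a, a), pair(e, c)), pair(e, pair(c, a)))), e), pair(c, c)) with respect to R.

1. pair(pair(m(pair(pair(c, m(pair(pair(c, c), c), pair(e, pair(c, e)), pair(c, pair(e, e)))), e), pair(m(pair(pair(c, c), e), e, a), c), g(pair(pair(a, a), pair(e, c)), pair(e, pair(c, a)))), e), pair(c, c))  →  pair(pair(m(pair(pair(c, c), e), pair(m(pair(pair(c, c), e), e, a), c), g(pair(pair(a, a), pair(e, c)), pair(e, pair(c, a)))), e), pair(c, c))   [R2 at 1.1.1.1.2]
2. pair(pair(m(pair(pair(c, c), e), pair(m(pair(pair(c, c), e), e, a), c), g(pair(pair(a, a), pair(e, c)), pair(e, pair(c, a)))), e), pair(c, c))  →  pair(pair(e, e), pair(c, c))   [R2 at 1.1]

pair(pair(e, e), pair(c, c))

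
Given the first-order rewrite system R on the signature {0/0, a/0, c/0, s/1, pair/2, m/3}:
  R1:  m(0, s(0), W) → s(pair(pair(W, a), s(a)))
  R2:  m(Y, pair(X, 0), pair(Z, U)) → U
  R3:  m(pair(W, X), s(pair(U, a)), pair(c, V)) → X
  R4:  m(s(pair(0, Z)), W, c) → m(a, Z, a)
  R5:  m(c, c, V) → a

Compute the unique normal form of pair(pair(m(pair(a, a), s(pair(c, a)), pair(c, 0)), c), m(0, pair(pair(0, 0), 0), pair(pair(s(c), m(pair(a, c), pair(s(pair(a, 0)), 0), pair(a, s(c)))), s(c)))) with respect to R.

1. pair(pair(m(pair(a, a), s(pair(c, a)), pair(c, 0)), c), m(0, pair(pair(0, 0), 0), pair(pair(s(c), m(pair(a, c), pair(s(pair(a, 0)), 0), pair(a, s(c)))), s(c))))  →  pair(pair(a, c), m(0, pair(pair(0, 0), 0), pair(pair(s(c), m(pair(a, c), pair(s(pair(a, 0)), 0), pair(a, s(c)))), s(c))))   [R3 at 1.1]
2. pair(pair(a, c), m(0, pair(pair(0, 0), 0), pair(pair(s(c), m(pair(a, c), pair(s(pair(a, 0)), 0), pair(a, s(c)))), s(c))))  →  pair(pair(a, c), s(c))   [R2 at 2]

pair(pair(a, c), s(c))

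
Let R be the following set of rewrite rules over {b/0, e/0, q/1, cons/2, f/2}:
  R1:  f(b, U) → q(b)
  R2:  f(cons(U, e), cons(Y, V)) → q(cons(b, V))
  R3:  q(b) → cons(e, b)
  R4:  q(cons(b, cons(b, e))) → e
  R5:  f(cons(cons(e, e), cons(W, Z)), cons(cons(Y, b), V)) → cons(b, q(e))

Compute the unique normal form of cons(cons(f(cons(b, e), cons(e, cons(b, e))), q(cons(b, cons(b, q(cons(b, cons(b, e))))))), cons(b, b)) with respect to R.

cons(cons(e, e), cons(b, b))

1. cons(cons(f(cons(b, e), cons(e, cons(b, e))), q(cons(b, cons(b, q(cons(b, cons(b, e))))))), cons(b, b))  →  cons(cons(q(cons(b, cons(b, e))), q(cons(b, cons(b, q(cons(b, cons(b, e))))))), cons(b, b))   [R2 at 1.1]
2. cons(cons(q(cons(b, cons(b, e))), q(cons(b, cons(b, q(cons(b, cons(b, e))))))), cons(b, b))  →  cons(cons(e, q(cons(b, cons(b, q(cons(b, cons(b, e))))))), cons(b, b))   [R4 at 1.1]
3. cons(cons(e, q(cons(b, cons(b, q(cons(b, cons(b, e))))))), cons(b, b))  →  cons(cons(e, q(cons(b, cons(b, e)))), cons(b, b))   [R4 at 1.2.1.2.2]
4. cons(cons(e, q(cons(b, cons(b, e)))), cons(b, b))  →  cons(cons(e, e), cons(b, b))   [R4 at 1.2]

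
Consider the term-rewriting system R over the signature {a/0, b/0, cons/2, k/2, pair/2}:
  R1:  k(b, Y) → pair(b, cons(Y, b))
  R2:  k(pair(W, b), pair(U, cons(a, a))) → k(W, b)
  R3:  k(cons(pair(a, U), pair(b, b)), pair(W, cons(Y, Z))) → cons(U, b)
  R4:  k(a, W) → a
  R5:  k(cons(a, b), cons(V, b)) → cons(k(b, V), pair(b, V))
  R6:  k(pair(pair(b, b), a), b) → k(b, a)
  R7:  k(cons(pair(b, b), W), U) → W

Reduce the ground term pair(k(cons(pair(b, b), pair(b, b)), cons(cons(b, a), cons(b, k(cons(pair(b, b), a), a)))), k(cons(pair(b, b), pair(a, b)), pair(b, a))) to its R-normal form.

1. pair(k(cons(pair(b, b), pair(b, b)), cons(cons(b, a), cons(b, k(cons(pair(b, b), a), a)))), k(cons(pair(b, b), pair(a, b)), pair(b, a)))  →  pair(pair(b, b), k(cons(pair(b, b), pair(a, b)), pair(b, a)))   [R7 at 1]
2. pair(pair(b, b), k(cons(pair(b, b), pair(a, b)), pair(b, a)))  →  pair(pair(b, b), pair(a, b))   [R7 at 2]

pair(pair(b, b), pair(a, b))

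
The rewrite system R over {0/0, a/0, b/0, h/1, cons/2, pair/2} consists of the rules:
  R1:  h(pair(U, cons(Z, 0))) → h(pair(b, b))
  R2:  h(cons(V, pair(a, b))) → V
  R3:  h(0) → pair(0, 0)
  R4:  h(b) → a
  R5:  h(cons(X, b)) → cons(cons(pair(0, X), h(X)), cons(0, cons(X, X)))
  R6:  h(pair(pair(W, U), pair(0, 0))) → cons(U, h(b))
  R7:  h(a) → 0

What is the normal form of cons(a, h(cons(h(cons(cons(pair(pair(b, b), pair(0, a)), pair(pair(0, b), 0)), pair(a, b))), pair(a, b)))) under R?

cons(a, cons(pair(pair(b, b), pair(0, a)), pair(pair(0, b), 0)))

1. cons(a, h(cons(h(cons(cons(pair(pair(b, b), pair(0, a)), pair(pair(0, b), 0)), pair(a, b))), pair(a, b))))  →  cons(a, h(cons(cons(pair(pair(b, b), pair(0, a)), pair(pair(0, b), 0)), pair(a, b))))   [R2 at 2]
2. cons(a, h(cons(cons(pair(pair(b, b), pair(0, a)), pair(pair(0, b), 0)), pair(a, b))))  →  cons(a, cons(pair(pair(b, b), pair(0, a)), pair(pair(0, b), 0)))   [R2 at 2]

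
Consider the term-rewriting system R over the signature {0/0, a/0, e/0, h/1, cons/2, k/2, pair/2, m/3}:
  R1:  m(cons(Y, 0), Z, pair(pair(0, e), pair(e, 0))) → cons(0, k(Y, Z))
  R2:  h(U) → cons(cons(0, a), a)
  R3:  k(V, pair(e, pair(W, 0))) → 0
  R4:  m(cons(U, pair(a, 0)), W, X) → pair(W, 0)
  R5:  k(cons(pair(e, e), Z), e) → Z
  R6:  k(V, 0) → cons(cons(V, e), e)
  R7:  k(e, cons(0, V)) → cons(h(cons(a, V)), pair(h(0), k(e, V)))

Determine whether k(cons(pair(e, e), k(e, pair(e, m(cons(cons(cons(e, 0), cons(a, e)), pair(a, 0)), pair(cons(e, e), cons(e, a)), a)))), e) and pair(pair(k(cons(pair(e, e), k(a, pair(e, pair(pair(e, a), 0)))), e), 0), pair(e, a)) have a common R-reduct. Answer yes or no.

Reduce t₁ = k(cons(pair(e, e), k(e, pair(e, m(cons(cons(cons(e, 0), cons(a, e)), pair(a, 0)), pair(cons(e, e), cons(e, a)), a)))), e):
1. k(cons(pair(e, e), k(e, pair(e, m(cons(cons(cons(e, 0), cons(a, e)), pair(a, 0)), pair(cons(e, e), cons(e, a)), a)))), e)  →  k(e, pair(e, m(cons(cons(cons(e, 0), cons(a, e)), pair(a, 0)), pair(cons(e, e), cons(e, a)), a)))   [R5 at ε]
2. k(e, pair(e, m(cons(cons(cons(e, 0), cons(a, e)), pair(a, 0)), pair(cons(e, e), cons(e, a)), a)))  →  k(e, pair(e, pair(pair(cons(e, e), cons(e, a)), 0)))   [R4 at 2.2]
3. k(e, pair(e, pair(pair(cons(e, e), cons(e, a)), 0)))  →  0   [R3 at ε]

Reduce t₂ = pair(pair(k(cons(pair(e, e), k(a, pair(e, pair(pair(e, a), 0)))), e), 0), pair(e, a)):
1. pair(pair(k(cons(pair(e, e), k(a, pair(e, pair(pair(e, a), 0)))), e), 0), pair(e, a))  →  pair(pair(k(a, pair(e, pair(pair(e, a), 0))), 0), pair(e, a))   [R5 at 1.1]
2. pair(pair(k(a, pair(e, pair(pair(e, a), 0))), 0), pair(e, a))  →  pair(pair(0, 0), pair(e, a))   [R3 at 1.1]

no — NF(t₁) = 0, NF(t₂) = pair(pair(0, 0), pair(e, a))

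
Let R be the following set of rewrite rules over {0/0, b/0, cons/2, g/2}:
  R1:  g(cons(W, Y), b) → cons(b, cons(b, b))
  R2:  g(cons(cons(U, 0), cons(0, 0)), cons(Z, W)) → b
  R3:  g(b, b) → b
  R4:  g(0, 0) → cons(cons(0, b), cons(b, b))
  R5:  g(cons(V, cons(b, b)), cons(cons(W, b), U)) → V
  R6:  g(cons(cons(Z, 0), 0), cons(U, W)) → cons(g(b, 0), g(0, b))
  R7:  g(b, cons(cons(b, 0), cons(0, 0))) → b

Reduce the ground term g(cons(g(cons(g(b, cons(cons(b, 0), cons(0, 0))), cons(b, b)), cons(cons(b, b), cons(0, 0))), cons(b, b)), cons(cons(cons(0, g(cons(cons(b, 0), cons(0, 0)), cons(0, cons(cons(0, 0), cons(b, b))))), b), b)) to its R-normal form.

b

1. g(cons(g(cons(g(b, cons(cons(b, 0), cons(0, 0))), cons(b, b)), cons(cons(b, b), cons(0, 0))), cons(b, b)), cons(cons(cons(0, g(cons(cons(b, 0), cons(0, 0)), cons(0, cons(cons(0, 0), cons(b, b))))), b), b))  →  g(cons(g(b, cons(cons(b, 0), cons(0, 0))), cons(b, b)), cons(cons(b, b), cons(0, 0)))   [R5 at ε]
2. g(cons(g(b, cons(cons(b, 0), cons(0, 0))), cons(b, b)), cons(cons(b, b), cons(0, 0)))  →  g(b, cons(cons(b, 0), cons(0, 0)))   [R5 at ε]
3. g(b, cons(cons(b, 0), cons(0, 0)))  →  b   [R7 at ε]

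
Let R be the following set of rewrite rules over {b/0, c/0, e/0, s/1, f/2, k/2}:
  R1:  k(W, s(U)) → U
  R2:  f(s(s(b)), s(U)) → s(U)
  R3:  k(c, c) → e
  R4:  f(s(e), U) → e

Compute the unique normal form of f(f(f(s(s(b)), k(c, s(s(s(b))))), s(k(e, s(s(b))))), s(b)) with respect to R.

1. f(f(f(s(s(b)), k(c, s(s(s(b))))), s(k(e, s(s(b))))), s(b))  →  f(f(f(s(s(b)), s(s(b))), s(k(e, s(s(b))))), s(b))   [R1 at 1.1.2]
2. f(f(f(s(s(b)), s(s(b))), s(k(e, s(s(b))))), s(b))  →  f(f(s(s(b)), s(k(e, s(s(b))))), s(b))   [R2 at 1.1]
3. f(f(s(s(b)), s(k(e, s(s(b))))), s(b))  →  f(s(k(e, s(s(b)))), s(b))   [R2 at 1]
4. f(s(k(e, s(s(b)))), s(b))  →  f(s(s(b)), s(b))   [R1 at 1.1]
5. f(s(s(b)), s(b))  →  s(b)   [R2 at ε]

s(b)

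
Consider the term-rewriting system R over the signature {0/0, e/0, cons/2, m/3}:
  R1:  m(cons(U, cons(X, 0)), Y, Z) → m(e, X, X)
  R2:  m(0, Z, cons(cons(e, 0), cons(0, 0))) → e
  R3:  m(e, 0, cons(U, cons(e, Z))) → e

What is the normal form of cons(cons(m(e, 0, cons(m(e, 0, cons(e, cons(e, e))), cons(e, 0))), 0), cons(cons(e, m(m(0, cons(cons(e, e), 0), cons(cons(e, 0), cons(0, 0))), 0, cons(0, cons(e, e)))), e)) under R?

1. cons(cons(m(e, 0, cons(m(e, 0, cons(e, cons(e, e))), cons(e, 0))), 0), cons(cons(e, m(m(0, cons(cons(e, e), 0), cons(cons(e, 0), cons(0, 0))), 0, cons(0, cons(e, e)))), e))  →  cons(cons(e, 0), cons(cons(e, m(m(0, cons(cons(e, e), 0), cons(cons(e, 0), cons(0, 0))), 0, cons(0, cons(e, e)))), e))   [R3 at 1.1]
2. cons(cons(e, 0), cons(cons(e, m(m(0, cons(cons(e, e), 0), cons(cons(e, 0), cons(0, 0))), 0, cons(0, cons(e, e)))), e))  →  cons(cons(e, 0), cons(cons(e, m(e, 0, cons(0, cons(e, e)))), e))   [R2 at 2.1.2.1]
3. cons(cons(e, 0), cons(cons(e, m(e, 0, cons(0, cons(e, e)))), e))  →  cons(cons(e, 0), cons(cons(e, e), e))   [R3 at 2.1.2]

cons(cons(e, 0), cons(cons(e, e), e))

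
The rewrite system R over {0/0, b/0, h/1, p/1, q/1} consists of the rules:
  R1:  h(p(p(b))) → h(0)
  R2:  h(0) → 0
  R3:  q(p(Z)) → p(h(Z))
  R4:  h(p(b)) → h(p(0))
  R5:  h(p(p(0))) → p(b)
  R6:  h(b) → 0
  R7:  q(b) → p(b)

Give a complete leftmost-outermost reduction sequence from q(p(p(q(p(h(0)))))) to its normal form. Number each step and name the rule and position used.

p(p(b))

1. q(p(p(q(p(h(0))))))  →  p(h(p(q(p(h(0))))))   [R3 at ε]
2. p(h(p(q(p(h(0))))))  →  p(h(p(p(h(h(0))))))   [R3 at 1.1.1]
3. p(h(p(p(h(h(0))))))  →  p(h(p(p(h(0)))))   [R2 at 1.1.1.1.1]
4. p(h(p(p(h(0)))))  →  p(h(p(p(0))))   [R2 at 1.1.1.1]
5. p(h(p(p(0))))  →  p(p(b))   [R5 at 1]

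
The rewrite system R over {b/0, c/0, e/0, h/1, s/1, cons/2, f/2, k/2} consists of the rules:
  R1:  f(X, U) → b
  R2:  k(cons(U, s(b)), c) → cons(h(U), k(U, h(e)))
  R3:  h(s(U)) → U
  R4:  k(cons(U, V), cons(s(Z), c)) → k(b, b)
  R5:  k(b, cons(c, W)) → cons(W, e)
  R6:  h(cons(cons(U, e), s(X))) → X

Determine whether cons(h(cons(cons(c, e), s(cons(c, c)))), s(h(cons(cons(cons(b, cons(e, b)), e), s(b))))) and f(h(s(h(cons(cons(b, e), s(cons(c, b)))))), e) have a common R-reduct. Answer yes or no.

no — NF(t₁) = cons(cons(c, c), s(b)), NF(t₂) = b

Reduce t₁ = cons(h(cons(cons(c, e), s(cons(c, c)))), s(h(cons(cons(cons(b, cons(e, b)), e), s(b))))):
1. cons(h(cons(cons(c, e), s(cons(c, c)))), s(h(cons(cons(cons(b, cons(e, b)), e), s(b)))))  →  cons(cons(c, c), s(h(cons(cons(cons(b, cons(e, b)), e), s(b)))))   [R6 at 1]
2. cons(cons(c, c), s(h(cons(cons(cons(b, cons(e, b)), e), s(b)))))  →  cons(cons(c, c), s(b))   [R6 at 2.1]

Reduce t₂ = f(h(s(h(cons(cons(b, e), s(cons(c, b)))))), e):
1. f(h(s(h(cons(cons(b, e), s(cons(c, b)))))), e)  →  b   [R1 at ε]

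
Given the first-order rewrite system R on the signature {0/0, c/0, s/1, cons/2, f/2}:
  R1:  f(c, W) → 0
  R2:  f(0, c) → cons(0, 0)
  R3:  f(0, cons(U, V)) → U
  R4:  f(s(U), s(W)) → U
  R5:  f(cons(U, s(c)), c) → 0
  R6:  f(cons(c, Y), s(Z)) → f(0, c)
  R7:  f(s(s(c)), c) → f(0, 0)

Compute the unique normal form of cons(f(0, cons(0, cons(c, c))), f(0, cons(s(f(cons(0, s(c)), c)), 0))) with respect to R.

cons(0, s(0))

1. cons(f(0, cons(0, cons(c, c))), f(0, cons(s(f(cons(0, s(c)), c)), 0)))  →  cons(0, f(0, cons(s(f(cons(0, s(c)), c)), 0)))   [R3 at 1]
2. cons(0, f(0, cons(s(f(cons(0, s(c)), c)), 0)))  →  cons(0, s(f(cons(0, s(c)), c)))   [R3 at 2]
3. cons(0, s(f(cons(0, s(c)), c)))  →  cons(0, s(0))   [R5 at 2.1]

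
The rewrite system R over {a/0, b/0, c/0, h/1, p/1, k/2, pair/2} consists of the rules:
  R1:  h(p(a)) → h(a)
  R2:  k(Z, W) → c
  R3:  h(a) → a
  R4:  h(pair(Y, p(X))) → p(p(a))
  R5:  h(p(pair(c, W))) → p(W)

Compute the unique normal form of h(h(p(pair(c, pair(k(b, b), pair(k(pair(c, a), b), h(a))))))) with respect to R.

p(pair(c, a))

1. h(h(p(pair(c, pair(k(b, b), pair(k(pair(c, a), b), h(a)))))))  →  h(p(pair(k(b, b), pair(k(pair(c, a), b), h(a)))))   [R5 at 1]
2. h(p(pair(k(b, b), pair(k(pair(c, a), b), h(a)))))  →  h(p(pair(c, pair(k(pair(c, a), b), h(a)))))   [R2 at 1.1.1]
3. h(p(pair(c, pair(k(pair(c, a), b), h(a)))))  →  p(pair(k(pair(c, a), b), h(a)))   [R5 at ε]
4. p(pair(k(pair(c, a), b), h(a)))  →  p(pair(c, h(a)))   [R2 at 1.1]
5. p(pair(c, h(a)))  →  p(pair(c, a))   [R3 at 1.2]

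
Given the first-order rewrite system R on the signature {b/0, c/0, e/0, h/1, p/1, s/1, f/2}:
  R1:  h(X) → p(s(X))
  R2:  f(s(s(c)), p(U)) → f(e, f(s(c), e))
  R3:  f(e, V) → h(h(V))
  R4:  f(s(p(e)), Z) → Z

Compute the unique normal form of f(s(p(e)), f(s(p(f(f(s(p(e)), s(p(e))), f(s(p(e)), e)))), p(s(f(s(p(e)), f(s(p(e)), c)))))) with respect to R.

p(s(c))

1. f(s(p(e)), f(s(p(f(f(s(p(e)), s(p(e))), f(s(p(e)), e)))), p(s(f(s(p(e)), f(s(p(e)), c))))))  →  f(s(p(f(f(s(p(e)), s(p(e))), f(s(p(e)), e)))), p(s(f(s(p(e)), f(s(p(e)), c)))))   [R4 at ε]
2. f(s(p(f(f(s(p(e)), s(p(e))), f(s(p(e)), e)))), p(s(f(s(p(e)), f(s(p(e)), c)))))  →  f(s(p(f(s(p(e)), f(s(p(e)), e)))), p(s(f(s(p(e)), f(s(p(e)), c)))))   [R4 at 1.1.1.1]
3. f(s(p(f(s(p(e)), f(s(p(e)), e)))), p(s(f(s(p(e)), f(s(p(e)), c)))))  →  f(s(p(f(s(p(e)), e))), p(s(f(s(p(e)), f(s(p(e)), c)))))   [R4 at 1.1.1]
4. f(s(p(f(s(p(e)), e))), p(s(f(s(p(e)), f(s(p(e)), c)))))  →  f(s(p(e)), p(s(f(s(p(e)), f(s(p(e)), c)))))   [R4 at 1.1.1]
5. f(s(p(e)), p(s(f(s(p(e)), f(s(p(e)), c)))))  →  p(s(f(s(p(e)), f(s(p(e)), c))))   [R4 at ε]
6. p(s(f(s(p(e)), f(s(p(e)), c))))  →  p(s(f(s(p(e)), c)))   [R4 at 1.1]
7. p(s(f(s(p(e)), c)))  →  p(s(c))   [R4 at 1.1]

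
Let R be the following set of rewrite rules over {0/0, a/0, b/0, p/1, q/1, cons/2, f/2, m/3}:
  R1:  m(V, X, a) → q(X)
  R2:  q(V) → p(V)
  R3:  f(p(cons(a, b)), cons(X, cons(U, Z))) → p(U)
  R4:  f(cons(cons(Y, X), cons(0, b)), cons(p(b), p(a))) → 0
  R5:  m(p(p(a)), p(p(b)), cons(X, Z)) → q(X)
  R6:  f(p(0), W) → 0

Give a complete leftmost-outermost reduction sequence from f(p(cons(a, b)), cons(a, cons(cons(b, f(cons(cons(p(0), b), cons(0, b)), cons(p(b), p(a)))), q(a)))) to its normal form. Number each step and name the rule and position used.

p(cons(b, 0))

1. f(p(cons(a, b)), cons(a, cons(cons(b, f(cons(cons(p(0), b), cons(0, b)), cons(p(b), p(a)))), q(a))))  →  p(cons(b, f(cons(cons(p(0), b), cons(0, b)), cons(p(b), p(a)))))   [R3 at ε]
2. p(cons(b, f(cons(cons(p(0), b), cons(0, b)), cons(p(b), p(a)))))  →  p(cons(b, 0))   [R4 at 1.2]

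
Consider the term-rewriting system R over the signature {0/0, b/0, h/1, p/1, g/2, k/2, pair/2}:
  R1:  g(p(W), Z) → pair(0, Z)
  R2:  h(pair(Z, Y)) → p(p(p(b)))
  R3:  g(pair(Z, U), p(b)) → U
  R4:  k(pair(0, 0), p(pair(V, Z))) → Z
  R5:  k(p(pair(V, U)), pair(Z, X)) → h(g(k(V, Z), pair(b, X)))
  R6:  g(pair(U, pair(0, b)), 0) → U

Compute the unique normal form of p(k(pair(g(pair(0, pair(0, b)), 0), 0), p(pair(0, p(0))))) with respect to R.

1. p(k(pair(g(pair(0, pair(0, b)), 0), 0), p(pair(0, p(0)))))  →  p(k(pair(0, 0), p(pair(0, p(0)))))   [R6 at 1.1.1]
2. p(k(pair(0, 0), p(pair(0, p(0)))))  →  p(p(0))   [R4 at 1]

p(p(0))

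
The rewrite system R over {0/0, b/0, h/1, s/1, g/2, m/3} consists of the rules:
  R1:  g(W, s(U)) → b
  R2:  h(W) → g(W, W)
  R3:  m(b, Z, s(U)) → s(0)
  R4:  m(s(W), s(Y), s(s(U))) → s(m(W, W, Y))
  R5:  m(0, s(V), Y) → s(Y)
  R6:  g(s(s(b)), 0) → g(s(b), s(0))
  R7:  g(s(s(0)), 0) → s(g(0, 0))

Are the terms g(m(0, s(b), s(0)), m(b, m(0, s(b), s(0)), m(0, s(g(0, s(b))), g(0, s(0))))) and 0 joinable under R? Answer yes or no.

no — NF(t₁) = b, NF(t₂) = 0

Reduce t₁ = g(m(0, s(b), s(0)), m(b, m(0, s(b), s(0)), m(0, s(g(0, s(b))), g(0, s(0))))):
1. g(m(0, s(b), s(0)), m(b, m(0, s(b), s(0)), m(0, s(g(0, s(b))), g(0, s(0)))))  →  g(s(s(0)), m(b, m(0, s(b), s(0)), m(0, s(g(0, s(b))), g(0, s(0)))))   [R5 at 1]
2. g(s(s(0)), m(b, m(0, s(b), s(0)), m(0, s(g(0, s(b))), g(0, s(0)))))  →  g(s(s(0)), m(b, s(s(0)), m(0, s(g(0, s(b))), g(0, s(0)))))   [R5 at 2.2]
3. g(s(s(0)), m(b, s(s(0)), m(0, s(g(0, s(b))), g(0, s(0)))))  →  g(s(s(0)), m(b, s(s(0)), s(g(0, s(0)))))   [R5 at 2.3]
4. g(s(s(0)), m(b, s(s(0)), s(g(0, s(0)))))  →  g(s(s(0)), s(0))   [R3 at 2]
5. g(s(s(0)), s(0))  →  b   [R1 at ε]

Reduce t₂ = 0: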